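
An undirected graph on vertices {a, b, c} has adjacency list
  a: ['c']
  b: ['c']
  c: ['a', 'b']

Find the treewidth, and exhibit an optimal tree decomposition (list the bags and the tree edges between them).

Each bag holds 2 vertices, so the decomposition has width 1, which upper-bounds the treewidth. Any graph with an edge has treewidth ≥ 1, and G has the edge b–c. Therefore the treewidth is 1.

Treewidth 1.
One optimal decomposition is:
Bags: B1 = {b, c}  B2 = {a, c}
Tree: B1–B2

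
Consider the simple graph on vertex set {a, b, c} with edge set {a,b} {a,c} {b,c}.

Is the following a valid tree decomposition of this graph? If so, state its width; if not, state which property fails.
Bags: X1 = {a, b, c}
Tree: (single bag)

Every vertex of G appears in some bag (union = {a, b, c}); every edge is covered by a bag; and for each vertex v the set of bags containing v is connected in the bag tree. The decomposition is therefore valid. The largest bag has 3 vertices, so the width is 2.

Yes; width 2.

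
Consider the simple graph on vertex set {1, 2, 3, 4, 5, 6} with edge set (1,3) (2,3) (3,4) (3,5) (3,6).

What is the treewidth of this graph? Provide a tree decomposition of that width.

Each bag holds 2 vertices, so the decomposition has width 1, which upper-bounds the treewidth. G has an edge, so its treewidth is at least 1. Hence tw(G) = 1 exactly.

Treewidth 1.
One optimal decomposition is:
Bags: B1 = {2, 3}  B2 = {3, 5}  B3 = {1, 3}  B4 = {3, 6}  B5 = {3, 4}
Tree: B1–B2, B1–B3, B2–B4, B1–B5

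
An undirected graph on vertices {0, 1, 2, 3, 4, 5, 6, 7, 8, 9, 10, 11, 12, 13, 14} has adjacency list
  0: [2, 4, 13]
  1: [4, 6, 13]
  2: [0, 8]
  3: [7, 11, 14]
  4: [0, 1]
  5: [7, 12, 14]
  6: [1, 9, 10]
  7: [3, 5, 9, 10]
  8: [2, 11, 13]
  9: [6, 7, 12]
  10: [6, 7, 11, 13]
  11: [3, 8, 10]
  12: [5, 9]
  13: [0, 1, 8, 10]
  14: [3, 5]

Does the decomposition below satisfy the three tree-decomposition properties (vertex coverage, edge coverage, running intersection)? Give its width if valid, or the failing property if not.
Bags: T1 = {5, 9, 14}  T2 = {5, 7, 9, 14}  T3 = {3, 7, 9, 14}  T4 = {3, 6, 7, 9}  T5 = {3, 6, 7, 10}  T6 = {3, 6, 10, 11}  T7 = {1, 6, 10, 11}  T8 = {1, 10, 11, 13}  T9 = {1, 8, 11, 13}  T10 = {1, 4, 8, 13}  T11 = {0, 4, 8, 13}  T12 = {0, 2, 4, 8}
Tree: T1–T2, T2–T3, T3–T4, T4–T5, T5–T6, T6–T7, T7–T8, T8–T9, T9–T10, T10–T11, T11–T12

No — vertex 12 appears in no bag.

A tree decomposition must satisfy three properties: every vertex lies in some bag; for every edge, both endpoints lie together in some bag; and for every vertex, the bags containing it form a connected subtree. Here vertex 12 appears in no bag, so the decomposition is invalid.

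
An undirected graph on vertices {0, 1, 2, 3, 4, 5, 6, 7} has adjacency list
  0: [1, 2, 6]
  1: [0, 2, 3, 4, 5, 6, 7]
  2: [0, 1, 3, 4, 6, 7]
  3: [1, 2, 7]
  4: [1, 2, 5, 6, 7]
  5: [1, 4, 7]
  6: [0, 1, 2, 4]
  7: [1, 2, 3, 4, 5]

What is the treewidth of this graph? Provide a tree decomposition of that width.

Every bag has size at most 4, so the width is 4 − 1 = 3 and tw(G) ≤ 3. For the lower bound, the 4 vertices {0, 1, 2, 6} are pairwise adjacent, and any tree decomposition puts a clique entirely inside one bag — forcing width ≥ 3. Combining the bounds, tw(G) = 3.

Treewidth 3.
One such decomposition:
Bags: B1 = {1, 2, 4, 6}  B2 = {1, 2, 4, 7}  B3 = {0, 1, 2, 6}  B4 = {1, 4, 5, 7}  B5 = {1, 2, 3, 7}
Tree: B1–B2, B1–B3, B2–B4, B2–B5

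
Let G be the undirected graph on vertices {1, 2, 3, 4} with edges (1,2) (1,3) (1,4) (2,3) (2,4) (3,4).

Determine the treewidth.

A width-3 tree decomposition is:
Bags: B1 = {1, 2, 3, 4}
Tree: (single bag)
With just one bag of size 4, the width is 4 − 1 = 3, so tw(G) ≤ 3. On the other hand G contains the 4-clique {1, 2, 3, 4}. A clique must lie in a single bag of any decomposition, so no decomposition can have width below 3. The upper and lower bounds meet at 3, so that is the treewidth.

3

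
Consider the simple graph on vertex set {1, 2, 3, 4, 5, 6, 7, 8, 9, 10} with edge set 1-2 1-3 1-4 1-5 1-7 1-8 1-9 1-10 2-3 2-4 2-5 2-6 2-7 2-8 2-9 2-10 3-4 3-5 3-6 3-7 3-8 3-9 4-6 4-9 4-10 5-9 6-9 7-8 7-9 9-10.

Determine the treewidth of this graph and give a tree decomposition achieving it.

The largest bag has 5 vertices, giving width 4; this decomposition certifies tw(G) ≤ 4. On the other hand G contains the 5-clique {1, 2, 4, 9, 10}. A clique must lie in a single bag of any decomposition, so no decomposition can have width below 4. Hence tw(G) = 4 exactly.

Treewidth 4.
One optimal decomposition is:
Bags: B1 = {1, 2, 3, 7, 9}  B2 = {1, 2, 3, 5, 9}  B3 = {1, 2, 3, 7, 8}  B4 = {1, 2, 3, 4, 9}  B5 = {2, 3, 4, 6, 9}  B6 = {1, 2, 4, 9, 10}
Tree: B1–B2, B1–B3, B2–B4, B4–B5, B4–B6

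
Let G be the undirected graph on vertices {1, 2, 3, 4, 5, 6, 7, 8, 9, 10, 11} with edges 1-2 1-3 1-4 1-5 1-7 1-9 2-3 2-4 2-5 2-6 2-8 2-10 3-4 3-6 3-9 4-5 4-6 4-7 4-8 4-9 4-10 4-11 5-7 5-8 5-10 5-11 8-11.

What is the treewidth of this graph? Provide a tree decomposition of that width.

Every bag has size at most 4, so the width is 4 − 1 = 3 and tw(G) ≤ 3. For the lower bound, the 4 vertices {1, 3, 4, 9} are pairwise adjacent, and any tree decomposition puts a clique entirely inside one bag — forcing width ≥ 3. The upper and lower bounds meet at 3, so that is the treewidth.

Treewidth 3.
One such decomposition:
Bags: B1 = {1, 2, 3, 4}  B2 = {1, 2, 4, 5}  B3 = {2, 3, 4, 6}  B4 = {2, 4, 5, 8}  B5 = {2, 4, 5, 10}  B6 = {1, 4, 5, 7}  B7 = {4, 5, 8, 11}  B8 = {1, 3, 4, 9}
Tree: B1–B2, B1–B3, B2–B4, B2–B5, B2–B6, B4–B7, B1–B8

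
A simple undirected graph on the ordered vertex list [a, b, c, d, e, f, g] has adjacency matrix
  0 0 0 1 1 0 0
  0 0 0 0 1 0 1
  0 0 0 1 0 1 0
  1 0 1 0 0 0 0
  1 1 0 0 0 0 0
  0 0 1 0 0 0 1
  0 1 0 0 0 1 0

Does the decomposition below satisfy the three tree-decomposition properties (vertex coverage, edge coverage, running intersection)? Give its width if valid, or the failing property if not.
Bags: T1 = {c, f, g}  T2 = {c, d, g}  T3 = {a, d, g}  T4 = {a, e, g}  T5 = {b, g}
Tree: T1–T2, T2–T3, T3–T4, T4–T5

No — edge (e,b) lies in no bag.

A tree decomposition must satisfy three properties: every vertex lies in some bag; for every edge, both endpoints lie together in some bag; and for every vertex, the bags containing it form a connected subtree. Here edge (e,b) lies in no bag, so the decomposition is invalid.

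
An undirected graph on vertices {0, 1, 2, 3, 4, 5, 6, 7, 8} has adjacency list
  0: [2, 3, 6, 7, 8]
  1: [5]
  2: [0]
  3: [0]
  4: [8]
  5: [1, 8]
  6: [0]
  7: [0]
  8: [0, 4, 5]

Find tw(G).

1

A width-1 tree decomposition is:
Bags: B1 = {0, 2}  B2 = {0, 8}  B3 = {0, 6}  B4 = {0, 3}  B5 = {0, 7}  B6 = {5, 8}  B7 = {4, 8}  B8 = {1, 5}
Tree: B1–B2, B2–B3, B2–B4, B4–B5, B2–B6, B6–B7, B6–B8
Each bag holds 2 vertices, so the decomposition has width 1, which upper-bounds the treewidth. G has an edge, so its treewidth is at least 1. Combining the bounds, tw(G) = 1.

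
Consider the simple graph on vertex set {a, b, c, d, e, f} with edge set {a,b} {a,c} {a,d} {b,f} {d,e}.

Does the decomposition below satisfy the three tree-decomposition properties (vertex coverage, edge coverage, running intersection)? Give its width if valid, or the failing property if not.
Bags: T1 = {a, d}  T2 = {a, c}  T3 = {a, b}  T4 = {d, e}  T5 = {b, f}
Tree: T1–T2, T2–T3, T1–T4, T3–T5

Checking the three conditions: (i) the bags cover all of {a, b, c, d, e, f}; (ii) for each edge, some bag contains both endpoints; (iii) the bags containing any fixed vertex form a subtree. All hold, so the decomposition is valid with width 2 − 1 = 1.

Yes; width 1.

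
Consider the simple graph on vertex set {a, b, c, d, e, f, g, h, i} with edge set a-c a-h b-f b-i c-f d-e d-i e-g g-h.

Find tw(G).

2

A width-2 tree decomposition is:
Bags: B1 = {a, g, h}  B2 = {a, c, g}  B3 = {c, f, g}  B4 = {b, f, g}  B5 = {b, g, i}  B6 = {d, g, i}  B7 = {d, e, g}
Tree: B1–B2, B2–B3, B3–B4, B4–B5, B5–B6, B6–B7
Every bag has size at most 3, so the width is 3 − 1 = 2 and tw(G) ≤ 2. The edges g–h–a–c–f–b–i–d–e–g form a cycle, so G is not a tree and its treewidth is at least 2. The upper and lower bounds meet at 2, so that is the treewidth.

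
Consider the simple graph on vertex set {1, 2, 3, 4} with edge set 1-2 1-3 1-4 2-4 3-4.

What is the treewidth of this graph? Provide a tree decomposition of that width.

Treewidth 2.
One such decomposition:
Bags: B1 = {1, 2, 4}  B2 = {1, 3, 4}
Tree: B1–B2

Each bag holds 3 vertices, so the decomposition has width 2, which upper-bounds the treewidth. For the lower bound, the 3 vertices {1, 2, 4} are pairwise adjacent, and any tree decomposition puts a clique entirely inside one bag — forcing width ≥ 2. Therefore the treewidth is 2.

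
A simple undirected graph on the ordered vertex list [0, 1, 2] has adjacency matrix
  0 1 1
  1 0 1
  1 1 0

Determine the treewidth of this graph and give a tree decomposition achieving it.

With just one bag of size 3, the width is 3 − 1 = 2, so tw(G) ≤ 2. On the other hand G contains the 3-clique {0, 1, 2}. A clique must lie in a single bag of any decomposition, so no decomposition can have width below 2. The upper and lower bounds meet at 2, so that is the treewidth.

Treewidth 2.
Bags: B1 = {0, 1, 2}
Tree: (single bag)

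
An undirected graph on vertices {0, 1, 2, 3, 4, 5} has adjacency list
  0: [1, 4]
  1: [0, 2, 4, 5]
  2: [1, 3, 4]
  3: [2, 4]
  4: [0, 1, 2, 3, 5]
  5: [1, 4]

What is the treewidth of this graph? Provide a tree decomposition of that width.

Treewidth 2.
Bags: B1 = {1, 4, 5}  B2 = {1, 2, 4}  B3 = {0, 1, 4}  B4 = {2, 3, 4}
Tree: B1–B2, B2–B3, B2–B4

Each bag holds 3 vertices, so the decomposition has width 2, which upper-bounds the treewidth. On the other hand G contains the 3-clique {0, 1, 4}. A clique must lie in a single bag of any decomposition, so no decomposition can have width below 2. Therefore the treewidth is 2.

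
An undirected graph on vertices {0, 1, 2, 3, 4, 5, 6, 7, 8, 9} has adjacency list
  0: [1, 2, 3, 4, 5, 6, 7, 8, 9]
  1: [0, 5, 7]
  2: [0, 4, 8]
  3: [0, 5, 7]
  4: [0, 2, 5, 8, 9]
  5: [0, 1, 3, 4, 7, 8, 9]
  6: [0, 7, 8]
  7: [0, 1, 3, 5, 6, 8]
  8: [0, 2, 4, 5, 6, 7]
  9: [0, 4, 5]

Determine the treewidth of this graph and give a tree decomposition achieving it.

Treewidth 3.
One optimal decomposition is:
Bags: B1 = {0, 6, 7, 8}  B2 = {0, 5, 7, 8}  B3 = {0, 4, 5, 8}  B4 = {0, 4, 5, 9}  B5 = {0, 1, 5, 7}  B6 = {0, 3, 5, 7}  B7 = {0, 2, 4, 8}
Tree: B1–B2, B2–B3, B3–B4, B2–B5, B5–B6, B3–B7

Each bag holds 4 vertices, so the decomposition has width 3, which upper-bounds the treewidth. For the lower bound, the 4 vertices {0, 2, 4, 8} are pairwise adjacent, and any tree decomposition puts a clique entirely inside one bag — forcing width ≥ 3. Therefore the treewidth is 3.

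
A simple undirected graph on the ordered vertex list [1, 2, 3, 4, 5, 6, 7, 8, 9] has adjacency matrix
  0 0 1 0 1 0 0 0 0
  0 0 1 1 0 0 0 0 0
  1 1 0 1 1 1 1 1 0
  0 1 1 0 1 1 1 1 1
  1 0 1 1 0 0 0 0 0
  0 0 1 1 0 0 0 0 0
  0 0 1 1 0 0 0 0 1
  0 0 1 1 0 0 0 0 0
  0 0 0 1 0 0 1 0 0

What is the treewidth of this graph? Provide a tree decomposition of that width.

Treewidth 2.
One such decomposition:
Bags: B1 = {3, 4, 5}  B2 = {3, 4, 8}  B3 = {3, 4, 7}  B4 = {2, 3, 4}  B5 = {1, 3, 5}  B6 = {3, 4, 6}  B7 = {4, 7, 9}
Tree: B1–B2, B1–B3, B1–B4, B1–B5, B3–B6, B3–B7

Each bag holds 3 vertices, so the decomposition has width 2, which upper-bounds the treewidth. Conversely, {4, 7, 9} is a clique of size 3, and the vertices of any clique must share a bag in every tree decomposition; so some bag has ≥ 3 vertices and tw(G) ≥ 2. Therefore the treewidth is 2.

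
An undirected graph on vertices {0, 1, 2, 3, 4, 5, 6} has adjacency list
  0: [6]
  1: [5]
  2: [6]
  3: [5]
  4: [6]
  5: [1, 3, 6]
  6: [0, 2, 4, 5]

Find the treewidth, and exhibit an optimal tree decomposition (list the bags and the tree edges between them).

The largest bag has 2 vertices, giving width 1; this decomposition certifies tw(G) ≤ 1. G has an edge, so its treewidth is at least 1. Combining the bounds, tw(G) = 1.

Treewidth 1.
Bags: B1 = {1, 5}  B2 = {5, 6}  B3 = {2, 6}  B4 = {4, 6}  B5 = {3, 5}  B6 = {0, 6}
Tree: B1–B2, B2–B3, B2–B4, B2–B5, B4–B6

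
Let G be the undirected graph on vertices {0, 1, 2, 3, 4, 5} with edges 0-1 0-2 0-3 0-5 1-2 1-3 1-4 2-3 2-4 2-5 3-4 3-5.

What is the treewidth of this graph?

3

A width-3 tree decomposition is:
Bags: B1 = {0, 1, 2, 3}  B2 = {0, 2, 3, 5}  B3 = {1, 2, 3, 4}
Tree: B1–B2, B1–B3
Each bag holds 4 vertices, so the decomposition has width 3, which upper-bounds the treewidth. For the lower bound, the 4 vertices {0, 1, 2, 3} are pairwise adjacent, and any tree decomposition puts a clique entirely inside one bag — forcing width ≥ 3. The upper and lower bounds meet at 3, so that is the treewidth.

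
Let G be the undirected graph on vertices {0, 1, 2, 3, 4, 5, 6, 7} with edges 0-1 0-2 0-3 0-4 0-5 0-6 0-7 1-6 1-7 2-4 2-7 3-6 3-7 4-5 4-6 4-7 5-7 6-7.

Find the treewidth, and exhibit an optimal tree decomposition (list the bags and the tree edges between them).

Every bag has size at most 4, so the width is 4 − 1 = 3 and tw(G) ≤ 3. For the lower bound, the 4 vertices {0, 1, 6, 7} are pairwise adjacent, and any tree decomposition puts a clique entirely inside one bag — forcing width ≥ 3. Hence tw(G) = 3 exactly.

Treewidth 3.
Bags: B1 = {0, 1, 6, 7}  B2 = {0, 4, 6, 7}  B3 = {0, 2, 4, 7}  B4 = {0, 3, 6, 7}  B5 = {0, 4, 5, 7}
Tree: B1–B2, B2–B3, B1–B4, B3–B5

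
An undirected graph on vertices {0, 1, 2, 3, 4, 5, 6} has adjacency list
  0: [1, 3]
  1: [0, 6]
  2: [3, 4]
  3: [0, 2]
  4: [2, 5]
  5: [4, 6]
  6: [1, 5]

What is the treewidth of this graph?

A width-2 tree decomposition is:
Bags: B1 = {0, 1, 6}  B2 = {0, 5, 6}  B3 = {0, 4, 5}  B4 = {0, 2, 4}  B5 = {0, 2, 3}
Tree: B1–B2, B2–B3, B3–B4, B4–B5
The largest bag has 3 vertices, giving width 2; this decomposition certifies tw(G) ≤ 2. Since 0–1–6–5–4–2–3–0 is a cycle in G, G is not acyclic. Forests are exactly the graphs of treewidth ≤ 1, so tw(G) ≥ 2. Therefore the treewidth is 2.

2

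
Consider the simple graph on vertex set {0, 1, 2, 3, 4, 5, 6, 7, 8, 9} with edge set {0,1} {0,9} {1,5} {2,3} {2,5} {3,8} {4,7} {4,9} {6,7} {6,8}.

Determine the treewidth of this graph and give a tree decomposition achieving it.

Every bag has size at most 3, so the width is 3 − 1 = 2 and tw(G) ≤ 2. The edges 6–8–3–2–5–1–0–9–4–7–6 form a cycle, so G is not a tree and its treewidth is at least 2. Hence tw(G) = 2 exactly.

Treewidth 2.
One such decomposition:
Bags: B1 = {3, 6, 8}  B2 = {2, 3, 6}  B3 = {2, 5, 6}  B4 = {1, 5, 6}  B5 = {0, 1, 6}  B6 = {0, 6, 9}  B7 = {4, 6, 9}  B8 = {4, 6, 7}
Tree: B1–B2, B2–B3, B3–B4, B4–B5, B5–B6, B6–B7, B7–B8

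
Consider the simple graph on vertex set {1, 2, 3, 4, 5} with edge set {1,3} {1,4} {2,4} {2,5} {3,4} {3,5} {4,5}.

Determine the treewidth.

2

A width-2 tree decomposition is:
Bags: B1 = {1, 3, 4}  B2 = {3, 4, 5}  B3 = {2, 4, 5}
Tree: B1–B2, B2–B3
Each bag holds 3 vertices, so the decomposition has width 2, which upper-bounds the treewidth. For the lower bound, the 3 vertices {2, 4, 5} are pairwise adjacent, and any tree decomposition puts a clique entirely inside one bag — forcing width ≥ 2. Hence tw(G) = 2 exactly.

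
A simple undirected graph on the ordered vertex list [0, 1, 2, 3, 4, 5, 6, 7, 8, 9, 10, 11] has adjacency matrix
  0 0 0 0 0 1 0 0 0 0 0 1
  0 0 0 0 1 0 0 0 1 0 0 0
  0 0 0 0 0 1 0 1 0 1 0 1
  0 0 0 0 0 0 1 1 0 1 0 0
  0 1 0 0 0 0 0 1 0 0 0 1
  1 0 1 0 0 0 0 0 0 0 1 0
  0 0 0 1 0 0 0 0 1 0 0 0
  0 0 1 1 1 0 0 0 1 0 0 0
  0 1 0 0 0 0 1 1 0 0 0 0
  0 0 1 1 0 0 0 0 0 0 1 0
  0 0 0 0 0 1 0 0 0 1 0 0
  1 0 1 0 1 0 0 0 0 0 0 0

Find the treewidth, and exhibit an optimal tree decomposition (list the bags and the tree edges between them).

Each bag holds 4 vertices, so the decomposition has width 3, which upper-bounds the treewidth. For the lower bound: the 4 vertex sets {0,5,10}, {9}, {2}, {3,4,7,11} are disjoint, each induces a connected subgraph, and every pair is joined by at least one edge of G. Contracting each set to a single vertex therefore yields K_{4} as a minor, and since treewidth is minor-monotone, tw(G) ≥ tw(K_{4}) = 3. The upper and lower bounds meet at 3, so that is the treewidth.

Treewidth 3.
One such decomposition:
Bags: B1 = {0, 5, 9, 10}  B2 = {0, 2, 5, 9}  B3 = {0, 2, 9, 11}  B4 = {2, 3, 9, 11}  B5 = {2, 3, 7, 11}  B6 = {3, 4, 7, 11}  B7 = {3, 4, 6, 7}  B8 = {4, 6, 7, 8}  B9 = {1, 4, 6, 8}
Tree: B1–B2, B2–B3, B3–B4, B4–B5, B5–B6, B6–B7, B7–B8, B8–B9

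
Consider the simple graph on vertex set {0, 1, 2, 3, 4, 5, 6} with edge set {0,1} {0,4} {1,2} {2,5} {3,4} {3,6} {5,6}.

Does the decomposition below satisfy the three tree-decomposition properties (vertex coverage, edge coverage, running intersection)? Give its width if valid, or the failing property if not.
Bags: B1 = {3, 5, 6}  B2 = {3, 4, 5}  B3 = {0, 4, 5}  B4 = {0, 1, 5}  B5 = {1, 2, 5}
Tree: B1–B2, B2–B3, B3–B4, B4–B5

Every vertex of G appears in some bag (union = {0, 1, 2, 3, 4, 5, 6}); every edge is covered by a bag; and for each vertex v the set of bags containing v is connected in the bag tree. The decomposition is therefore valid. The largest bag has 3 vertices, so the width is 2.

Yes; width 2.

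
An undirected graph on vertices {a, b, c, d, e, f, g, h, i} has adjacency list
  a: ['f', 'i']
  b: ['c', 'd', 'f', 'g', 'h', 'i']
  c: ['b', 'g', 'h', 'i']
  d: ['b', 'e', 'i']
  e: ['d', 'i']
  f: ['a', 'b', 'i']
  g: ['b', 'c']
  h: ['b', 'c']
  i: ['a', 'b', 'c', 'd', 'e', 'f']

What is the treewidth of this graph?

A width-2 tree decomposition is:
Bags: B1 = {b, d, i}  B2 = {b, f, i}  B3 = {b, c, i}  B4 = {b, c, h}  B5 = {d, e, i}  B6 = {a, f, i}  B7 = {b, c, g}
Tree: B1–B2, B1–B3, B3–B4, B1–B5, B2–B6, B3–B7
Each bag holds 3 vertices, so the decomposition has width 2, which upper-bounds the treewidth. Conversely, {d, e, i} is a clique of size 3, and the vertices of any clique must share a bag in every tree decomposition; so some bag has ≥ 3 vertices and tw(G) ≥ 2. Combining the bounds, tw(G) = 2.

2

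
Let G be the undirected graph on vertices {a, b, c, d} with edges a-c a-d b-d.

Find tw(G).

A width-1 tree decomposition is:
Bags: B1 = {a, c}  B2 = {a, d}  B3 = {b, d}
Tree: B1–B2, B2–B3
Every bag has size at most 2, so the width is 2 − 1 = 1 and tw(G) ≤ 1. Since G has at least one edge (e.g. c–a), it is not an edgeless graph, so tw(G) ≥ 1. Therefore the treewidth is 1.

1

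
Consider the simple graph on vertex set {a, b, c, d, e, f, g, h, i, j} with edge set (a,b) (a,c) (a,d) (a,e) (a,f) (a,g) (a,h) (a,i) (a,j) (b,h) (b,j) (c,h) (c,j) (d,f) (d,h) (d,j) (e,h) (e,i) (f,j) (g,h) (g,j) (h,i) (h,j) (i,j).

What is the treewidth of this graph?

A width-3 tree decomposition is:
Bags: B1 = {a, d, f, j}  B2 = {a, d, h, j}  B3 = {a, h, i, j}  B4 = {a, c, h, j}  B5 = {a, b, h, j}  B6 = {a, g, h, j}  B7 = {a, e, h, i}
Tree: B1–B2, B2–B3, B2–B4, B4–B5, B4–B6, B3–B7
Each bag holds 4 vertices, so the decomposition has width 3, which upper-bounds the treewidth. On the other hand G contains the 4-clique {a, d, h, j}. A clique must lie in a single bag of any decomposition, so no decomposition can have width below 3. Combining the bounds, tw(G) = 3.

3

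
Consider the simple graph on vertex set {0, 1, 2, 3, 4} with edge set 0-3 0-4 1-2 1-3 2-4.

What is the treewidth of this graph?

A width-2 tree decomposition is:
Bags: B1 = {0, 3, 4}  B2 = {2, 3, 4}  B3 = {1, 2, 3}
Tree: B1–B2, B2–B3
The largest bag has 3 vertices, giving width 2; this decomposition certifies tw(G) ≤ 2. Since 3–0–4–2–1–3 is a cycle in G, G is not acyclic. Forests are exactly the graphs of treewidth ≤ 1, so tw(G) ≥ 2. The upper and lower bounds meet at 2, so that is the treewidth.

2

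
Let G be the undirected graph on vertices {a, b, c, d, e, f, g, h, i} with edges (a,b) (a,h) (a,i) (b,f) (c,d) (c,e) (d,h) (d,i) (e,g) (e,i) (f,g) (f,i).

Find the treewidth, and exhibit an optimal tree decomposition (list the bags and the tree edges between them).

Treewidth 3.
One such decomposition:
Bags: B1 = {c, e, f, g}  B2 = {c, e, f, i}  B3 = {c, d, f, i}  B4 = {b, d, f, i}  B5 = {a, b, d, i}  B6 = {a, b, d, h}
Tree: B1–B2, B2–B3, B3–B4, B4–B5, B5–B6

The largest bag has 4 vertices, giving width 3; this decomposition certifies tw(G) ≤ 3. For the lower bound: the 4 vertex sets {c,e,g}, {f}, {i}, {a,b,d,h} are disjoint, each induces a connected subgraph, and every pair is joined by at least one edge of G. Contracting each set to a single vertex therefore yields K_{4} as a minor, and since treewidth is minor-monotone, tw(G) ≥ tw(K_{4}) = 3. Hence tw(G) = 3 exactly.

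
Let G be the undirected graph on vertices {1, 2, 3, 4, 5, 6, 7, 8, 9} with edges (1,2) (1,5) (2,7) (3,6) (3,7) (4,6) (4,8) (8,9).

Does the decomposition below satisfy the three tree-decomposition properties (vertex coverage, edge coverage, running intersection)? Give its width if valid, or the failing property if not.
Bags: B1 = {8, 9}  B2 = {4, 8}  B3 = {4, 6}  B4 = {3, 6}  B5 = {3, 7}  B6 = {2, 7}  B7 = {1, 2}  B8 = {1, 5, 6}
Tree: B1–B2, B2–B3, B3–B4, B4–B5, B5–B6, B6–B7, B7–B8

No — bags containing vertex 6 are not connected in the tree.

A tree decomposition must satisfy three properties: every vertex lies in some bag; for every edge, both endpoints lie together in some bag; and for every vertex, the bags containing it form a connected subtree. Here bags containing vertex 6 are not connected in the tree, so the decomposition is invalid.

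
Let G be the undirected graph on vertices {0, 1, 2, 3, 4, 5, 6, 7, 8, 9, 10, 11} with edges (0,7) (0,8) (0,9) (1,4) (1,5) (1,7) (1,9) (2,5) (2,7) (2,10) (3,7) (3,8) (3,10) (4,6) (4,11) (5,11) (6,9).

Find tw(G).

3

A width-3 tree decomposition is:
Bags: B1 = {0, 3, 8, 10}  B2 = {0, 3, 7, 10}  B3 = {0, 2, 7, 10}  B4 = {0, 2, 7, 9}  B5 = {1, 2, 7, 9}  B6 = {1, 2, 5, 9}  B7 = {1, 5, 6, 9}  B8 = {1, 4, 5, 6}  B9 = {4, 5, 6, 11}
Tree: B1–B2, B2–B3, B3–B4, B4–B5, B5–B6, B6–B7, B7–B8, B8–B9
Each bag holds 4 vertices, so the decomposition has width 3, which upper-bounds the treewidth. For the lower bound: the 4 vertex sets {3,8,10}, {0}, {7}, {1,2,5,9} are disjoint, each induces a connected subgraph, and every pair is joined by at least one edge of G. Contracting each set to a single vertex therefore yields K_{4} as a minor, and since treewidth is minor-monotone, tw(G) ≥ tw(K_{4}) = 3. Therefore the treewidth is 3.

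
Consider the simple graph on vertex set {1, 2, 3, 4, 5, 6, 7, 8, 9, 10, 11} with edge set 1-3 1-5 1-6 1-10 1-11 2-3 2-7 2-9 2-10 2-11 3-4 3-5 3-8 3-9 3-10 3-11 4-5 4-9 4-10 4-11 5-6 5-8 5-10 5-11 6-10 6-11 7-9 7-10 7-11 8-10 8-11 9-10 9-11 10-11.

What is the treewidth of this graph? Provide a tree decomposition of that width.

Treewidth 4.
One optimal decomposition is:
Bags: B1 = {1, 3, 5, 10, 11}  B2 = {1, 5, 6, 10, 11}  B3 = {3, 4, 5, 10, 11}  B4 = {3, 4, 9, 10, 11}  B5 = {2, 3, 9, 10, 11}  B6 = {2, 7, 9, 10, 11}  B7 = {3, 5, 8, 10, 11}
Tree: B1–B2, B1–B3, B3–B4, B4–B5, B5–B6, B3–B7

Every bag has size at most 5, so the width is 5 − 1 = 4 and tw(G) ≤ 4. Conversely, {2, 3, 9, 10, 11} is a clique of size 5, and the vertices of any clique must share a bag in every tree decomposition; so some bag has ≥ 5 vertices and tw(G) ≥ 4. The upper and lower bounds meet at 4, so that is the treewidth.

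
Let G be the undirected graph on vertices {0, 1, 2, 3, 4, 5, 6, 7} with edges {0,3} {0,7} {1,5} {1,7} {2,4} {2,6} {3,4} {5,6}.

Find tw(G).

2

A width-2 tree decomposition is:
Bags: B1 = {1, 5, 6}  B2 = {1, 2, 6}  B3 = {1, 2, 4}  B4 = {1, 3, 4}  B5 = {0, 1, 3}  B6 = {0, 1, 7}
Tree: B1–B2, B2–B3, B3–B4, B4–B5, B5–B6
The largest bag has 3 vertices, giving width 2; this decomposition certifies tw(G) ≤ 2. The edges 1–5–6–2–4–3–0–7–1 form a cycle, so G is not a tree and its treewidth is at least 2. Combining the bounds, tw(G) = 2.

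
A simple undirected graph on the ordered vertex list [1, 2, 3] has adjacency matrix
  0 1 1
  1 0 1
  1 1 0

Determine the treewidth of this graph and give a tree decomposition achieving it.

A single bag containing all 3 vertices is trivially a valid decomposition of width 2. On the other hand G contains the 3-clique {1, 2, 3}. A clique must lie in a single bag of any decomposition, so no decomposition can have width below 2. The upper and lower bounds meet at 2, so that is the treewidth.

Treewidth 2.
Bags: B1 = {1, 2, 3}
Tree: (single bag)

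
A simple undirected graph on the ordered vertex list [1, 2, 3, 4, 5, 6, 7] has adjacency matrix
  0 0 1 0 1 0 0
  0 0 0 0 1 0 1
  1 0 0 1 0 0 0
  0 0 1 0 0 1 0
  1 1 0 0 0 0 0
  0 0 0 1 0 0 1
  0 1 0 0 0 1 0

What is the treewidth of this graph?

A width-2 tree decomposition is:
Bags: B1 = {2, 5, 7}  B2 = {1, 5, 7}  B3 = {1, 3, 7}  B4 = {3, 4, 7}  B5 = {4, 6, 7}
Tree: B1–B2, B2–B3, B3–B4, B4–B5
Each bag holds 3 vertices, so the decomposition has width 2, which upper-bounds the treewidth. Since 7–2–5–1–3–4–6–7 is a cycle in G, G is not acyclic. Forests are exactly the graphs of treewidth ≤ 1, so tw(G) ≥ 2. The upper and lower bounds meet at 2, so that is the treewidth.

2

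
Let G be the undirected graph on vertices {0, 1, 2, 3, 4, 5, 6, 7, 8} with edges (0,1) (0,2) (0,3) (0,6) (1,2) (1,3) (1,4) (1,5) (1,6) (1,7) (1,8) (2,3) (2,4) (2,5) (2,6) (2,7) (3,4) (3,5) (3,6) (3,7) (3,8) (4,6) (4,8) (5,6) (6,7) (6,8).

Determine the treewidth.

A width-4 tree decomposition is:
Bags: B1 = {1, 2, 3, 4, 6}  B2 = {1, 2, 3, 6, 7}  B3 = {1, 2, 3, 5, 6}  B4 = {1, 3, 4, 6, 8}  B5 = {0, 1, 2, 3, 6}
Tree: B1–B2, B1–B3, B1–B4, B2–B5
Each bag holds 5 vertices, so the decomposition has width 4, which upper-bounds the treewidth. For the lower bound, the 5 vertices {1, 3, 4, 6, 8} are pairwise adjacent, and any tree decomposition puts a clique entirely inside one bag — forcing width ≥ 4. Combining the bounds, tw(G) = 4.

4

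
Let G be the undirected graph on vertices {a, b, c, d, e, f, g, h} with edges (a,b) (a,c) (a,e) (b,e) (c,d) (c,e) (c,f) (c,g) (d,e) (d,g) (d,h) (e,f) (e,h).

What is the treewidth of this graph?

A width-2 tree decomposition is:
Bags: B1 = {c, d, e}  B2 = {c, d, g}  B3 = {a, c, e}  B4 = {a, b, e}  B5 = {c, e, f}  B6 = {d, e, h}
Tree: B1–B2, B1–B3, B3–B4, B1–B5, B1–B6
Each bag holds 3 vertices, so the decomposition has width 2, which upper-bounds the treewidth. Conversely, {c, d, g} is a clique of size 3, and the vertices of any clique must share a bag in every tree decomposition; so some bag has ≥ 3 vertices and tw(G) ≥ 2. The upper and lower bounds meet at 2, so that is the treewidth.

2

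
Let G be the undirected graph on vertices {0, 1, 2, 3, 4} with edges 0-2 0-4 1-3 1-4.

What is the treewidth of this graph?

1

A width-1 tree decomposition is:
Bags: B1 = {1, 3}  B2 = {1, 4}  B3 = {0, 4}  B4 = {0, 2}
Tree: B1–B2, B2–B3, B3–B4
The largest bag has 2 vertices, giving width 1; this decomposition certifies tw(G) ≤ 1. Any graph with an edge has treewidth ≥ 1, and G has the edge 3–1. Hence tw(G) = 1 exactly.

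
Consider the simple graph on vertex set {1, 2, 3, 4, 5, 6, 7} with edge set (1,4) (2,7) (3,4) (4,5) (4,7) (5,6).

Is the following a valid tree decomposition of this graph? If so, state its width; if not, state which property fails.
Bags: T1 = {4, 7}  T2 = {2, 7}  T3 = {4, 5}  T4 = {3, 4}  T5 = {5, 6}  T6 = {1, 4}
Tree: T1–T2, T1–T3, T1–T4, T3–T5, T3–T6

Checking the three conditions: (i) the bags cover all of {1, 2, 3, 4, 5, 6, 7}; (ii) for each edge, some bag contains both endpoints; (iii) the bags containing any fixed vertex form a subtree. All hold, so the decomposition is valid with width 2 − 1 = 1.

Yes; width 1.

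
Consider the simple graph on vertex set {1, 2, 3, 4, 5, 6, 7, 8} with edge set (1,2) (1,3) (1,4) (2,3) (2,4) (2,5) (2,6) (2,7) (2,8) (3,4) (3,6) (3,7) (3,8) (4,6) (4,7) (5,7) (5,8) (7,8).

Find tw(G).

3

A width-3 tree decomposition is:
Bags: B1 = {2, 3, 4, 7}  B2 = {2, 3, 7, 8}  B3 = {2, 5, 7, 8}  B4 = {2, 3, 4, 6}  B5 = {1, 2, 3, 4}
Tree: B1–B2, B2–B3, B1–B4, B1–B5
Each bag holds 4 vertices, so the decomposition has width 3, which upper-bounds the treewidth. For the lower bound, the 4 vertices {2, 3, 7, 8} are pairwise adjacent, and any tree decomposition puts a clique entirely inside one bag — forcing width ≥ 3. The upper and lower bounds meet at 3, so that is the treewidth.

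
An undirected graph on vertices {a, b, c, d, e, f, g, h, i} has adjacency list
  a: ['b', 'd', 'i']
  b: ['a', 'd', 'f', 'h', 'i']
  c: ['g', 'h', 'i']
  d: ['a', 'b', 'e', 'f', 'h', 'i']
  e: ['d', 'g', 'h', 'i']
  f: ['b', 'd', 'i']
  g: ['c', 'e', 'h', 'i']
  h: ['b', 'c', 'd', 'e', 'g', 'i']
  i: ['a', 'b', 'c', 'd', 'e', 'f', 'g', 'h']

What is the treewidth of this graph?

A width-3 tree decomposition is:
Bags: B1 = {d, e, h, i}  B2 = {e, g, h, i}  B3 = {b, d, h, i}  B4 = {b, d, f, i}  B5 = {a, b, d, i}  B6 = {c, g, h, i}
Tree: B1–B2, B1–B3, B3–B4, B3–B5, B2–B6
Each bag holds 4 vertices, so the decomposition has width 3, which upper-bounds the treewidth. For the lower bound, the 4 vertices {d, e, h, i} are pairwise adjacent, and any tree decomposition puts a clique entirely inside one bag — forcing width ≥ 3. Combining the bounds, tw(G) = 3.

3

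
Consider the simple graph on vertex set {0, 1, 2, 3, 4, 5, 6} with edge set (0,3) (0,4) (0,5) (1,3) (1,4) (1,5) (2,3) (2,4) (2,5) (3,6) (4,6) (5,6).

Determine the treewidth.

A width-3 tree decomposition is:
Bags: B1 = {2, 3, 4, 5}  B2 = {1, 3, 4, 5}  B3 = {0, 3, 4, 5}  B4 = {3, 4, 5, 6}
Tree: B1–B2, B2–B3, B3–B4
Every bag has size at most 4, so the width is 4 − 1 = 3 and tw(G) ≤ 3. For the lower bound: the 4 vertex sets {2,3}, {1,4}, {5}, {0} are disjoint, each induces a connected subgraph, and every pair is joined by at least one edge of G. Contracting each set to a single vertex therefore yields K_{4} as a minor, and since treewidth is minor-monotone, tw(G) ≥ tw(K_{4}) = 3. Therefore the treewidth is 3.

3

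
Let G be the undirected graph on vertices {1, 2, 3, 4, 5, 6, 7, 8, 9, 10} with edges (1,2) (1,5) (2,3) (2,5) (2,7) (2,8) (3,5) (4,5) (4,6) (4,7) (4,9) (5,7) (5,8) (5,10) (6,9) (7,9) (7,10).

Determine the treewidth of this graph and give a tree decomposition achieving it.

The largest bag has 3 vertices, giving width 2; this decomposition certifies tw(G) ≤ 2. On the other hand G contains the 3-clique {4, 6, 9}. A clique must lie in a single bag of any decomposition, so no decomposition can have width below 2. The upper and lower bounds meet at 2, so that is the treewidth.

Treewidth 2.
One optimal decomposition is:
Bags: B1 = {2, 5, 7}  B2 = {2, 3, 5}  B3 = {4, 5, 7}  B4 = {4, 7, 9}  B5 = {1, 2, 5}  B6 = {4, 6, 9}  B7 = {2, 5, 8}  B8 = {5, 7, 10}
Tree: B1–B2, B1–B3, B3–B4, B1–B5, B4–B6, B2–B7, B1–B8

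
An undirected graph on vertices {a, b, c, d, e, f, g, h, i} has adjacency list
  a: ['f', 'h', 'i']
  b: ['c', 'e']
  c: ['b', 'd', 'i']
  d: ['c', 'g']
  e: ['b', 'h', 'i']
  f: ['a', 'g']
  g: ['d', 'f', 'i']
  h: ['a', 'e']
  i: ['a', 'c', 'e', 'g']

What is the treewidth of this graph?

3

A width-3 tree decomposition is:
Bags: B1 = {c, d, f, g}  B2 = {c, f, g, i}  B3 = {a, c, f, i}  B4 = {a, b, c, i}  B5 = {a, b, e, i}  B6 = {a, b, e, h}
Tree: B1–B2, B2–B3, B3–B4, B4–B5, B5–B6
Every bag has size at most 4, so the width is 4 − 1 = 3 and tw(G) ≤ 3. For the lower bound: the 4 vertex sets {d,f,g}, {c}, {i}, {a,b,e,h} are disjoint, each induces a connected subgraph, and every pair is joined by at least one edge of G. Contracting each set to a single vertex therefore yields K_{4} as a minor, and since treewidth is minor-monotone, tw(G) ≥ tw(K_{4}) = 3. Hence tw(G) = 3 exactly.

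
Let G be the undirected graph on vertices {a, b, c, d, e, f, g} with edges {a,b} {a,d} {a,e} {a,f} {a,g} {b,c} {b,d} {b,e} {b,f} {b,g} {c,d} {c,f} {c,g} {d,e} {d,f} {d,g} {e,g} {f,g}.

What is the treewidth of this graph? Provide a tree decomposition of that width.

Each bag holds 5 vertices, so the decomposition has width 4, which upper-bounds the treewidth. Conversely, {b, c, d, f, g} is a clique of size 5, and the vertices of any clique must share a bag in every tree decomposition; so some bag has ≥ 5 vertices and tw(G) ≥ 4. Combining the bounds, tw(G) = 4.

Treewidth 4.
One optimal decomposition is:
Bags: B1 = {a, b, d, f, g}  B2 = {a, b, d, e, g}  B3 = {b, c, d, f, g}
Tree: B1–B2, B1–B3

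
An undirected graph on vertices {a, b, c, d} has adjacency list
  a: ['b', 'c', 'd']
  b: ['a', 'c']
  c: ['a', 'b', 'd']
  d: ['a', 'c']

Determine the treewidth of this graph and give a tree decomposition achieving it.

Treewidth 2.
One such decomposition:
Bags: B1 = {a, b, c}  B2 = {a, c, d}
Tree: B1–B2

The largest bag has 3 vertices, giving width 2; this decomposition certifies tw(G) ≤ 2. Conversely, {a, c, d} is a clique of size 3, and the vertices of any clique must share a bag in every tree decomposition; so some bag has ≥ 3 vertices and tw(G) ≥ 2. Hence tw(G) = 2 exactly.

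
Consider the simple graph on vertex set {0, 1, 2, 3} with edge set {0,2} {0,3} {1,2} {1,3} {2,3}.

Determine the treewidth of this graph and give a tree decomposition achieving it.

Treewidth 2.
One optimal decomposition is:
Bags: B1 = {0, 2, 3}  B2 = {1, 2, 3}
Tree: B1–B2

Every bag has size at most 3, so the width is 3 − 1 = 2 and tw(G) ≤ 2. On the other hand G contains the 3-clique {0, 2, 3}. A clique must lie in a single bag of any decomposition, so no decomposition can have width below 2. The upper and lower bounds meet at 2, so that is the treewidth.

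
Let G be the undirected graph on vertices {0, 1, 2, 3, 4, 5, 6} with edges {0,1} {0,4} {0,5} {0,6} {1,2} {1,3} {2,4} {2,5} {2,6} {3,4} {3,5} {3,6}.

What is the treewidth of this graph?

A width-3 tree decomposition is:
Bags: B1 = {0, 2, 3, 4}  B2 = {0, 2, 3, 5}  B3 = {0, 2, 3, 6}  B4 = {0, 1, 2, 3}
Tree: B1–B2, B2–B3, B3–B4
Every bag has size at most 4, so the width is 4 − 1 = 3 and tw(G) ≤ 3. For the lower bound: the 4 vertex sets {3,4}, {0,5}, {2}, {6} are disjoint, each induces a connected subgraph, and every pair is joined by at least one edge of G. Contracting each set to a single vertex therefore yields K_{4} as a minor, and since treewidth is minor-monotone, tw(G) ≥ tw(K_{4}) = 3. Therefore the treewidth is 3.

3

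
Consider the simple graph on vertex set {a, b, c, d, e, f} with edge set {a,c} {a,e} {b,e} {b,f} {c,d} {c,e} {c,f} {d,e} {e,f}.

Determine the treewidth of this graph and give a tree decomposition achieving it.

Treewidth 2.
Bags: B1 = {b, e, f}  B2 = {c, e, f}  B3 = {a, c, e}  B4 = {c, d, e}
Tree: B1–B2, B2–B3, B2–B4

Each bag holds 3 vertices, so the decomposition has width 2, which upper-bounds the treewidth. Conversely, {c, d, e} is a clique of size 3, and the vertices of any clique must share a bag in every tree decomposition; so some bag has ≥ 3 vertices and tw(G) ≥ 2. Combining the bounds, tw(G) = 2.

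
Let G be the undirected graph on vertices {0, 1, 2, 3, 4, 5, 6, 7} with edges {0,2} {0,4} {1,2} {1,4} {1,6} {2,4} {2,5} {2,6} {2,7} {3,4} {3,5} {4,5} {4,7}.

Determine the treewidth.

A width-2 tree decomposition is:
Bags: B1 = {2, 4, 5}  B2 = {0, 2, 4}  B3 = {2, 4, 7}  B4 = {1, 2, 4}  B5 = {3, 4, 5}  B6 = {1, 2, 6}
Tree: B1–B2, B2–B3, B3–B4, B1–B5, B4–B6
Each bag holds 3 vertices, so the decomposition has width 2, which upper-bounds the treewidth. For the lower bound, the 3 vertices {0, 2, 4} are pairwise adjacent, and any tree decomposition puts a clique entirely inside one bag — forcing width ≥ 2. Combining the bounds, tw(G) = 2.

2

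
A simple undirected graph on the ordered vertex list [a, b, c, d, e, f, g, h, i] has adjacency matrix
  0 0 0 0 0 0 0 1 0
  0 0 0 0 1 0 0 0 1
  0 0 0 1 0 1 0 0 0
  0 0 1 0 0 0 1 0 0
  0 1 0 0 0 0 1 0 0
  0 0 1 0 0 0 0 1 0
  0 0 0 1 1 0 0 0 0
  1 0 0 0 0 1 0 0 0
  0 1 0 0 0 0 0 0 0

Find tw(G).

1

A width-1 tree decomposition is:
Bags: B1 = {a, h}  B2 = {f, h}  B3 = {c, f}  B4 = {c, d}  B5 = {d, g}  B6 = {e, g}  B7 = {b, e}  B8 = {b, i}
Tree: B1–B2, B2–B3, B3–B4, B4–B5, B5–B6, B6–B7, B7–B8
Every bag has size at most 2, so the width is 2 − 1 = 1 and tw(G) ≤ 1. Since G has at least one edge (e.g. a–h), it is not an edgeless graph, so tw(G) ≥ 1. Therefore the treewidth is 1.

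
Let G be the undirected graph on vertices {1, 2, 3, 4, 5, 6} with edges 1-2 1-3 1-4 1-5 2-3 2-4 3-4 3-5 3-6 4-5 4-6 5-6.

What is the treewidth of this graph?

3

A width-3 tree decomposition is:
Bags: B1 = {1, 3, 4, 5}  B2 = {3, 4, 5, 6}  B3 = {1, 2, 3, 4}
Tree: B1–B2, B1–B3
The largest bag has 4 vertices, giving width 3; this decomposition certifies tw(G) ≤ 3. On the other hand G contains the 4-clique {1, 2, 3, 4}. A clique must lie in a single bag of any decomposition, so no decomposition can have width below 3. Hence tw(G) = 3 exactly.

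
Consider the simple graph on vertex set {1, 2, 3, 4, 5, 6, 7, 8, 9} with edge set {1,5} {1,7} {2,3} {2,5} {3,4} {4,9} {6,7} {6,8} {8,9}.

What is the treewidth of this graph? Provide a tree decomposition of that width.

Each bag holds 3 vertices, so the decomposition has width 2, which upper-bounds the treewidth. For the lower bound, G contains the cycle 8–9–4–3–2–5–1–7–6–8, so G is not a forest; only forests have treewidth ≤ 1, hence tw(G) ≥ 2. Combining the bounds, tw(G) = 2.

Treewidth 2.
One optimal decomposition is:
Bags: B1 = {4, 8, 9}  B2 = {3, 4, 8}  B3 = {2, 3, 8}  B4 = {2, 5, 8}  B5 = {1, 5, 8}  B6 = {1, 7, 8}  B7 = {6, 7, 8}
Tree: B1–B2, B2–B3, B3–B4, B4–B5, B5–B6, B6–B7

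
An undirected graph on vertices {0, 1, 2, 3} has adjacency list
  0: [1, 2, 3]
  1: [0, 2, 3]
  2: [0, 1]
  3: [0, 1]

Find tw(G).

2

A width-2 tree decomposition is:
Bags: B1 = {0, 1, 2}  B2 = {0, 1, 3}
Tree: B1–B2
Each bag holds 3 vertices, so the decomposition has width 2, which upper-bounds the treewidth. Conversely, {0, 1, 2} is a clique of size 3, and the vertices of any clique must share a bag in every tree decomposition; so some bag has ≥ 3 vertices and tw(G) ≥ 2. Hence tw(G) = 2 exactly.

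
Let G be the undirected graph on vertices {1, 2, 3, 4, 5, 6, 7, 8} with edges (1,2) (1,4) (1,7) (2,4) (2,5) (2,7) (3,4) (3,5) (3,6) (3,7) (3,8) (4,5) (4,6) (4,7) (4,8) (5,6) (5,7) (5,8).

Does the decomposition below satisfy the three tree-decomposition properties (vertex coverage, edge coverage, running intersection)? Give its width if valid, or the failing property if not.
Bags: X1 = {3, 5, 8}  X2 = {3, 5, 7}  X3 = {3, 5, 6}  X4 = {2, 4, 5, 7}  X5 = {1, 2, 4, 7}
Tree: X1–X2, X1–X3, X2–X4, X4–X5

No — edge (4,3) lies in no bag.

A tree decomposition must satisfy three properties: every vertex lies in some bag; for every edge, both endpoints lie together in some bag; and for every vertex, the bags containing it form a connected subtree. Here edge (4,3) lies in no bag, so the decomposition is invalid.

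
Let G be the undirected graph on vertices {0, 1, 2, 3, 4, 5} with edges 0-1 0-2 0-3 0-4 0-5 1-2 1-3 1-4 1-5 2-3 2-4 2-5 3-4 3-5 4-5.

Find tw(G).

5

A width-5 tree decomposition is:
Bags: B1 = {0, 1, 2, 3, 4, 5}
Tree: (single bag)
A single bag containing all 6 vertices is trivially a valid decomposition of width 5. On the other hand G contains the 6-clique {0, 1, 2, 3, 4, 5}. A clique must lie in a single bag of any decomposition, so no decomposition can have width below 5. Hence tw(G) = 5 exactly.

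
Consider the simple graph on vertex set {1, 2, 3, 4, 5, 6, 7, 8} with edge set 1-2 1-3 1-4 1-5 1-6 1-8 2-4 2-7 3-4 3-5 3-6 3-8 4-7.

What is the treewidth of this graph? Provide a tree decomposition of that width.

Every bag has size at most 3, so the width is 3 − 1 = 2 and tw(G) ≤ 2. Conversely, {1, 2, 4} is a clique of size 3, and the vertices of any clique must share a bag in every tree decomposition; so some bag has ≥ 3 vertices and tw(G) ≥ 2. The upper and lower bounds meet at 2, so that is the treewidth.

Treewidth 2.
One such decomposition:
Bags: B1 = {2, 4, 7}  B2 = {1, 2, 4}  B3 = {1, 3, 4}  B4 = {1, 3, 8}  B5 = {1, 3, 6}  B6 = {1, 3, 5}
Tree: B1–B2, B2–B3, B3–B4, B4–B5, B3–B6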